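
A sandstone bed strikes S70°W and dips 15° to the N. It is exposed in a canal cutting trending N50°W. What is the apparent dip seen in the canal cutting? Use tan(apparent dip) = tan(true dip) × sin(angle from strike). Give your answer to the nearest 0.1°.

13.1°

Angle between strike (S70°W) and section (N50°W): β = 60°.
tan(apparent dip) = tan 15° · sin 60° = 0.2321
α = arctan(0.2321) = 13.06°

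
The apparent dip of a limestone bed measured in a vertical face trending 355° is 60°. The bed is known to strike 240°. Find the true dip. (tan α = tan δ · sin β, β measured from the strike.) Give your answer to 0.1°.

The section is 65° from the strike.
tan δ = tan α / sin β = tan 60° / sin 65° = 1.7321 / 0.9063 = 1.9111
true dip = arctan 1.9111 = 62.38°

62.4°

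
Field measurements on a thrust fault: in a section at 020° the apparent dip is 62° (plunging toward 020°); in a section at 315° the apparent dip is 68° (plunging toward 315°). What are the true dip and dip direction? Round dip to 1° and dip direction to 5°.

true dip 69°, dip direction 335°

The two traces are lines in the plane: v₁ = (sin 20°·cos 62°, cos 20°·cos 62°, −sin 62°), v₂ = (sin 315°·cos 68°, cos 315°·cos 68°, −sin 68°).
n = v₁ × v₂ = (-0.175, 0.383, 0.159) (taken with n_z > 0).
Dip δ = arctan(|n_h|/n_z) = arctan(0.421/0.159) = 69.3°.
Dip direction = atan2(-0.175, 0.383) = 335° (azimuth of n's horizontal projection).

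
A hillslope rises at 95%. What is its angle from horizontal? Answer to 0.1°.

tan θ = 95/100 = 0.9500
θ = arctan(0.9500) = 43.53°

43.5°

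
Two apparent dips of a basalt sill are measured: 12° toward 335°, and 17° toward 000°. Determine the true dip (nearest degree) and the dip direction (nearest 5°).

true dip 19°, dip direction 025°

Represent each trace as a vector plunging at its apparent dip toward its trend (east-north-up frame): v₁ = (-0.413, 0.887, -0.208), v₂ = (0.000, 0.956, -0.292).
The plane normal is n = v₁ × v₂ ∝ (0.060, 0.121, 0.395).
Dip δ = arctan(|n_h|/n_z) = arctan(0.135/0.395) = 18.9°.
Dip direction = atan2(0.060, 0.121) = 27° (azimuth of n's horizontal projection).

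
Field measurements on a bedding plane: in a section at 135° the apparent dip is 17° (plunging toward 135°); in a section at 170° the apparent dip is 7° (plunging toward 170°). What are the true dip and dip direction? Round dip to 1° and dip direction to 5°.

true dip 21°, dip direction 100°

The two traces are lines in the plane: v₁ = (sin 135°·cos 17°, cos 135°·cos 17°, −sin 17°), v₂ = (sin 170°·cos 7°, cos 170°·cos 7°, −sin 7°).
The plane normal is n = v₁ × v₂ ∝ (0.203, -0.032, 0.544).
tan δ = √(n_x²+n_y²)/n_z = 0.206/0.544, so δ = 20.7°.
Dip direction = atan2(0.203, -0.032) = 99° (azimuth of n's horizontal projection).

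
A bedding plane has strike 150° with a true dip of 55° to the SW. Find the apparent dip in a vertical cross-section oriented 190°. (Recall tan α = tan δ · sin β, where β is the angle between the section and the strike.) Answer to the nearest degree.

43°

The strike is 150° and the section trends 190°; the acute angle between them is β = 40°.
tan(apparent dip) = tan 55° · sin 40° = 0.9180
apparent dip = arctan 0.9180 = 42.55°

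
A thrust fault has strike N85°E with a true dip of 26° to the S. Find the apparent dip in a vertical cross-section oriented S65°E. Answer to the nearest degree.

The strike is N85°E and the section trends S65°E; the acute angle between them is β = 30°.
tan(apparent dip) = tan 26° · sin 30° = 0.2439
apparent dip = arctan 0.2439 = 13.71°

14°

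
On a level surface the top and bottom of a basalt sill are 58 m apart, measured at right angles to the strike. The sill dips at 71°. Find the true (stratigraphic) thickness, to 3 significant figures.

True thickness t = w · sin(dip) = 58 × sin 71°
t = 58 × 0.9455 = 54.840 m

54.8 m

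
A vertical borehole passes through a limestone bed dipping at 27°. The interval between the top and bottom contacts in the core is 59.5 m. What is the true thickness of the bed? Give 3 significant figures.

True thickness t = h · cos(dip) = 59.5 × cos 27°
t = 59.5 × 0.8910 = 53.015 m

53.0 m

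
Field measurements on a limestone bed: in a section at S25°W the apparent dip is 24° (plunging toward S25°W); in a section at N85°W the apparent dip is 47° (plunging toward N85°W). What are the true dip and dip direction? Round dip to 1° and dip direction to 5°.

true dip 47°, dip direction 270°

Represent each trace as a vector plunging at its apparent dip toward its trend (east-north-up frame): v₁ = (-0.386, -0.828, -0.407), v₂ = (-0.679, 0.059, -0.731).
n = v₁ × v₂ = (-0.630, 0.006, 0.585) (taken with n_z > 0).
True dip = arccos(n_z / |n|) = arccos(0.6809) = 47.1°.
The horizontal component of n points toward azimuth atan2(n_x, n_y) = 271°, the dip direction.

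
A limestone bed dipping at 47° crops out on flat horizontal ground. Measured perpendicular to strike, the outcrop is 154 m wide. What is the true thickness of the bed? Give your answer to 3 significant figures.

True thickness t = w · sin(dip) = 154 × sin 47°
t = 154 × 0.7314 = 112.628 m

113 m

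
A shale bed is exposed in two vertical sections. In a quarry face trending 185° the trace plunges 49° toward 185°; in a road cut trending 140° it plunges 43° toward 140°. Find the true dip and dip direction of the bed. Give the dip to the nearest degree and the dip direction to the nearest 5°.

Each apparent-dip line lies in the plane. As unit vectors (x east, y north, z up), v₁ plunges 49°→185° and v₂ plunges 43°→140°.
n = v₁ × v₂ = (0.023, -0.394, 0.339) (taken with n_z > 0).
tan δ = √(n_x²+n_y²)/n_z = 0.394/0.339, so δ = 49.3°.
The horizontal component of n points toward azimuth atan2(n_x, n_y) = 177°, the dip direction.

true dip 49°, dip direction 175°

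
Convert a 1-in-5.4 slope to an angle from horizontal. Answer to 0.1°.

10.5°

tan θ = 1/5.4 = 0.1852
θ = arctan(0.1852) = 10.49°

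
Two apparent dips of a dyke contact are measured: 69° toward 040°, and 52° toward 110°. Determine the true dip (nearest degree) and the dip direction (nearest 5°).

Represent each trace as a vector plunging at its apparent dip toward its trend (east-north-up frame): v₁ = (0.230, 0.275, -0.934), v₂ = (0.579, -0.211, -0.788).
n = v₁ × v₂ = (0.413, 0.359, 0.207) (taken with n_z > 0).
tan δ = √(n_x²+n_y²)/n_z = 0.547/0.207, so δ = 69.2°.
Dip direction = atan2(0.413, 0.359) = 49° (azimuth of n's horizontal projection).

true dip 69°, dip direction 050°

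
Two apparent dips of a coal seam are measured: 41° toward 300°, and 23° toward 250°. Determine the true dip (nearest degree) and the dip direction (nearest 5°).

true dip 42°, dip direction 310°

Each apparent-dip line lies in the plane. As unit vectors (x east, y north, z up), v₁ plunges 41°→300° and v₂ plunges 23°→250°.
The plane normal is n = v₁ × v₂ ∝ (-0.354, 0.312, 0.532).
tan δ = √(n_x²+n_y²)/n_z = 0.472/0.532, so δ = 41.6°.
Dip direction = atan2(-0.354, 0.312) = 311° (azimuth of n's horizontal projection).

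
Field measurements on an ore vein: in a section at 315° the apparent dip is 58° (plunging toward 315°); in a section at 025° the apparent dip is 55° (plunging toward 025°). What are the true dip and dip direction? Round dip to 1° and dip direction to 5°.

true dip 62°, dip direction 345°

The two traces are lines in the plane: v₁ = (sin 315°·cos 58°, cos 315°·cos 58°, −sin 58°), v₂ = (sin 25°·cos 55°, cos 25°·cos 55°, −sin 55°).
The plane normal is n = v₁ × v₂ ∝ (-0.134, 0.513, 0.286).
Dip δ = arctan(|n_h|/n_z) = arctan(0.530/0.286) = 61.7°.
Dip direction = azimuth of (n_x, n_y) = atan2(-0.134, 0.513) = 345°.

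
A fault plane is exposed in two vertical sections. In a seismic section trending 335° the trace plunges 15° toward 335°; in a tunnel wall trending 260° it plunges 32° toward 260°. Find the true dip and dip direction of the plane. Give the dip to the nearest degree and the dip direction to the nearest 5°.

true dip 32°, dip direction 270°

Each apparent-dip line lies in the plane. As unit vectors (x east, y north, z up), v₁ plunges 15°→335° and v₂ plunges 32°→260°.
n = v₁ × v₂ = (-0.502, -0.000, 0.791) (taken with n_z > 0).
tan δ = √(n_x²+n_y²)/n_z = 0.502/0.791, so δ = 32.4°.
Dip direction = azimuth of (n_x, n_y) = atan2(-0.502, -0.000) = 270°.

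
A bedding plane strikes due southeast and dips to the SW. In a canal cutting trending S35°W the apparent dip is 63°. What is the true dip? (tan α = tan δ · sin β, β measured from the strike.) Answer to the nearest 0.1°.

β = acute angle between strike due southeast and section S35°W = 80°.
tan(true dip) = tan 63° / sin 80° = 1.9929
δ = arctan(1.9929) = 63.35°

63.4°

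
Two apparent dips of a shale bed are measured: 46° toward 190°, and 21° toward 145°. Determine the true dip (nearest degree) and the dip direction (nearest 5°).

true dip 49°, dip direction 215°

Each apparent-dip line lies in the plane. As unit vectors (x east, y north, z up), v₁ plunges 46°→190° and v₂ plunges 21°→145°.
Cross product v₁ × v₂ gives the pole to the plane: n ∝ (-0.305, -0.428, 0.459).
True dip = arccos(n_z / |n|) = arccos(0.6572) = 48.9°.
Dip direction = atan2(-0.305, -0.428) = 215° (azimuth of n's horizontal projection).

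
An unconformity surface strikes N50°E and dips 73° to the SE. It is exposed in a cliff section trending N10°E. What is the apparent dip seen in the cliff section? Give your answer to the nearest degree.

65°

The strike is N50°E and the section trends N10°E; the acute angle between them is β = 40°.
tan α = tan 73° × sin 40° = 3.2709 × 0.6428 = 2.1025
α = arctan(2.1025) = 64.56°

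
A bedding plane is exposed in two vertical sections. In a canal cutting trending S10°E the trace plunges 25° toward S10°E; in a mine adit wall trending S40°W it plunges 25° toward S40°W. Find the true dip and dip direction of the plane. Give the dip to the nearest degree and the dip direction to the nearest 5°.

Represent each trace as a vector plunging at its apparent dip toward its trend (east-north-up frame): v₁ = (0.157, -0.893, -0.423), v₂ = (-0.583, -0.694, -0.423).
Cross product v₁ × v₂ gives the pole to the plane: n ∝ (-0.084, -0.313, 0.629).
True dip = arccos(n_z / |n|) = arccos(0.8892) = 27.2°.
Dip direction = atan2(-0.084, -0.313) = 195° (azimuth of n's horizontal projection).

true dip 27°, dip direction 195°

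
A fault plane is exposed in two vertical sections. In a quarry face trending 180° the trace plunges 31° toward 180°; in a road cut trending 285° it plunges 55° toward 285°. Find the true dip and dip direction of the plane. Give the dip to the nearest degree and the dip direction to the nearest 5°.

Each apparent-dip line lies in the plane. As unit vectors (x east, y north, z up), v₁ plunges 31°→180° and v₂ plunges 55°→285°.
Cross product v₁ × v₂ gives the pole to the plane: n ∝ (-0.779, -0.285, 0.475).
Dip δ = arctan(|n_h|/n_z) = arctan(0.829/0.475) = 60.2°.
The horizontal component of n points toward azimuth atan2(n_x, n_y) = 250°, the dip direction.

true dip 60°, dip direction 250°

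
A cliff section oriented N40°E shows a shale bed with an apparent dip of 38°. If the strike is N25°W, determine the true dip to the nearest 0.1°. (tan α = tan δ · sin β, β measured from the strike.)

40.8°

β = acute angle between strike N25°W and section N40°E = 65°.
tan δ = tan α / sin β = tan 38° / sin 65° = 0.7813 / 0.9063 = 0.8621
δ = arctan(0.8621) = 40.76°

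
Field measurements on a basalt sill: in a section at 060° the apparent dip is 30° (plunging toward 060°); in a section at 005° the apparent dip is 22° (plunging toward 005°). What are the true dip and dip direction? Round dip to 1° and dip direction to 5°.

true dip 30°, dip direction 050°

Represent each trace as a vector plunging at its apparent dip toward its trend (east-north-up frame): v₁ = (0.750, 0.433, -0.500), v₂ = (0.081, 0.924, -0.375).
Cross product v₁ × v₂ gives the pole to the plane: n ∝ (0.300, 0.241, 0.658).
Dip δ = arctan(|n_h|/n_z) = arctan(0.384/0.658) = 30.3°.
The horizontal component of n points toward azimuth atan2(n_x, n_y) = 51°, the dip direction.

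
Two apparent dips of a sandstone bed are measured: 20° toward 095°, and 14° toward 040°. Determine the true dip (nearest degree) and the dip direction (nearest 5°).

true dip 20°, dip direction 085°

Each apparent-dip line lies in the plane. As unit vectors (x east, y north, z up), v₁ plunges 20°→095° and v₂ plunges 14°→040°.
Cross product v₁ × v₂ gives the pole to the plane: n ∝ (0.274, 0.013, 0.747).
True dip = arccos(n_z / |n|) = arccos(0.9387) = 20.2°.
Dip direction = atan2(0.274, 0.013) = 87° (azimuth of n's horizontal projection).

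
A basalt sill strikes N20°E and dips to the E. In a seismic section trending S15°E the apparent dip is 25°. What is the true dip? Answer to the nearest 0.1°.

The section is 35° from the strike.
tan δ = tan α / sin β = tan 25° / sin 35° = 0.4663 / 0.5736 = 0.8130
δ = arctan(0.8130) = 39.11°

39.1°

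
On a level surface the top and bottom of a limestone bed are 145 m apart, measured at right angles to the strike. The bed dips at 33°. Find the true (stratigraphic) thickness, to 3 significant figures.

79.0 m

True thickness t = w · sin(dip) = 145 × sin 33°
t = 145 × 0.5446 = 78.973 m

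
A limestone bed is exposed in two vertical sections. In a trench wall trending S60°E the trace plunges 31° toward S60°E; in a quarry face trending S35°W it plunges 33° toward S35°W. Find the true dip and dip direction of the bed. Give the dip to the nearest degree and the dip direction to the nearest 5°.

true dip 43°, dip direction 170°

Represent each trace as a vector plunging at its apparent dip toward its trend (east-north-up frame): v₁ = (0.742, -0.429, -0.515), v₂ = (-0.481, -0.687, -0.545).
Cross product v₁ × v₂ gives the pole to the plane: n ∝ (0.120, -0.652, 0.716).
True dip = arccos(n_z / |n|) = arccos(0.7338) = 42.8°.
Dip direction = azimuth of (n_x, n_y) = atan2(0.120, -0.652) = 170°.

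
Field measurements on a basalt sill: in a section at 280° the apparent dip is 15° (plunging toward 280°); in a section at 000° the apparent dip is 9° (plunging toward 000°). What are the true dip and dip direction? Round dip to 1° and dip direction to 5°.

The two traces are lines in the plane: v₁ = (sin 280°·cos 15°, cos 280°·cos 15°, −sin 15°), v₂ = (sin 0°·cos 9°, cos 0°·cos 9°, −sin 9°).
Cross product v₁ × v₂ gives the pole to the plane: n ∝ (-0.229, 0.149, 0.940).
tan δ = √(n_x²+n_y²)/n_z = 0.273/0.940, so δ = 16.2°.
Dip direction = azimuth of (n_x, n_y) = atan2(-0.229, 0.149) = 303°.

true dip 16°, dip direction 305°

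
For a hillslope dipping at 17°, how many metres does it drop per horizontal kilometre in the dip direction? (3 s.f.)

drop per km = 1000 × tan 17° = 1000 × 0.3057

306 m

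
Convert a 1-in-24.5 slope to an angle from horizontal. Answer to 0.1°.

tan θ = 1/24.5 = 0.0408
θ = arctan(0.0408) = 2.34°

2.3°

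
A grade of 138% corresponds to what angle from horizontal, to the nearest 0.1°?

tan θ = 138/100 = 1.3800
θ = arctan(1.3800) = 54.07°

54.1°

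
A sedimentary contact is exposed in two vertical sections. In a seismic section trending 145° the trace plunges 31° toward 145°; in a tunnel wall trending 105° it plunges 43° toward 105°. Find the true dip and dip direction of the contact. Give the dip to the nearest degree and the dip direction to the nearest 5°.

true dip 44°, dip direction 095°

Represent each trace as a vector plunging at its apparent dip toward its trend (east-north-up frame): v₁ = (0.492, -0.702, -0.515), v₂ = (0.706, -0.189, -0.682).
Cross product v₁ × v₂ gives the pole to the plane: n ∝ (0.381, -0.029, 0.403).
True dip = arccos(n_z / |n|) = arccos(0.7253) = 43.5°.
Dip direction = atan2(0.381, -0.029) = 94° (azimuth of n's horizontal projection).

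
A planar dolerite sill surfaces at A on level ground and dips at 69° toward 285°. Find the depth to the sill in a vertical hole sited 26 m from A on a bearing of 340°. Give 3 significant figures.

The hole lies 55° from the dip direction, so the down-dip offset is 26 × cos 55° = 14.91 m.
Depth = down-dip offset × tan(dip) = 14.91 × tan 69° = 14.91 × 2.6051
Depth = 38.85 m

38.8 m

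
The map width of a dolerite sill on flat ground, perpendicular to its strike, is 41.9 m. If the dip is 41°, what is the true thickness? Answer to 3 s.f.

27.5 m

True thickness t = w · sin(dip) = 41.9 × sin 41°
t = 41.9 × 0.6561 = 27.489 m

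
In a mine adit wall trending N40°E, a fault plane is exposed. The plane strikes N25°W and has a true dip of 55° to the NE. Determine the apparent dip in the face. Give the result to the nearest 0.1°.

52.3°

Angle between strike (N25°W) and section (N40°E): β = 65°.
tan α = tan 55° × sin 65° = 1.4281 × 0.9063 = 1.2943
apparent dip = arctan 1.2943 = 52.31°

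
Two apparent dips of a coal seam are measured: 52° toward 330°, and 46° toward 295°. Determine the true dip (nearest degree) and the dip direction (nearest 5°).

true dip 52°, dip direction 330°

Represent each trace as a vector plunging at its apparent dip toward its trend (east-north-up frame): v₁ = (-0.308, 0.533, -0.788), v₂ = (-0.630, 0.294, -0.719).
n = v₁ × v₂ = (-0.152, 0.275, 0.245) (taken with n_z > 0).
True dip = arccos(n_z / |n|) = arccos(0.6156) = 52.0°.
Dip direction = azimuth of (n_x, n_y) = atan2(-0.152, 0.275) = 331°.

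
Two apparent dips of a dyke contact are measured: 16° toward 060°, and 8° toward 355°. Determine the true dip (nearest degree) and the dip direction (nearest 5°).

true dip 16°, dip direction 055°

Each apparent-dip line lies in the plane. As unit vectors (x east, y north, z up), v₁ plunges 16°→060° and v₂ plunges 8°→355°.
n = v₁ × v₂ = (0.205, 0.140, 0.863) (taken with n_z > 0).
Dip δ = arctan(|n_h|/n_z) = arctan(0.248/0.863) = 16.0°.
The horizontal component of n points toward azimuth atan2(n_x, n_y) = 56°, the dip direction.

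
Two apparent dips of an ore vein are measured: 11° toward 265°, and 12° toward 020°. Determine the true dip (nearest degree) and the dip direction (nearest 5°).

true dip 21°, dip direction 325°

Represent each trace as a vector plunging at its apparent dip toward its trend (east-north-up frame): v₁ = (-0.978, -0.086, -0.191), v₂ = (0.335, 0.919, -0.208).
n = v₁ × v₂ = (-0.193, 0.267, 0.870) (taken with n_z > 0).
Dip δ = arctan(|n_h|/n_z) = arctan(0.330/0.870) = 20.7°.
Dip direction = atan2(-0.193, 0.267) = 324° (azimuth of n's horizontal projection).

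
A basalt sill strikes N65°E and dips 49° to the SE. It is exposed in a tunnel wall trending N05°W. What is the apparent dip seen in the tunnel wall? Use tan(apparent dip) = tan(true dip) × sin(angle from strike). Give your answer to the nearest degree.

The strike is N65°E and the section trends N05°W; the acute angle between them is β = 70°.
tan α = tan 49° × sin 70° = 1.1504 × 0.9397 = 1.0810
α = arctan(1.0810) = 47.23°

47°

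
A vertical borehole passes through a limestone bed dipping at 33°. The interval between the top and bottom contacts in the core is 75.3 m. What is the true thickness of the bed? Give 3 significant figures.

63.2 m

True thickness t = h · cos(dip) = 75.3 × cos 33°
t = 75.3 × 0.8387 = 63.152 m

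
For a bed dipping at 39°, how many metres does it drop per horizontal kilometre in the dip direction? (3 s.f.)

810 m

drop per km = 1000 × tan 39° = 1000 × 0.8098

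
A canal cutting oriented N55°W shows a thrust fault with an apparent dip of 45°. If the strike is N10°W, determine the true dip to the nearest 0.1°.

β = acute angle between strike N10°W and section N55°W = 45°.
tan(true dip) = tan 45° / sin 45° = 1.4142
δ = arctan(1.4142) = 54.74°

54.7°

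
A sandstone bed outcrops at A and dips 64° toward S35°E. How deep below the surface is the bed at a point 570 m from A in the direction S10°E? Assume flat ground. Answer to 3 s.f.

1060 m

The hole lies 25° from the dip direction, so the down-dip offset is 570 × cos 25° = 516.60 m.
Depth = down-dip offset × tan(dip) = 516.60 × tan 64° = 516.60 × 2.0503
Depth = 1059.18 m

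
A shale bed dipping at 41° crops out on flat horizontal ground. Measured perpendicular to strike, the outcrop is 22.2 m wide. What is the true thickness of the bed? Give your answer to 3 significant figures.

True thickness t = w · sin(dip) = 22.2 × sin 41°
t = 22.2 × 0.6561 = 14.565 m

14.6 m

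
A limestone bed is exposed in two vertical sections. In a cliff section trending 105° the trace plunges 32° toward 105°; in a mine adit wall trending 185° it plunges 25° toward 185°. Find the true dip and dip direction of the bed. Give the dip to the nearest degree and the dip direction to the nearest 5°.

true dip 36°, dip direction 135°

Each apparent-dip line lies in the plane. As unit vectors (x east, y north, z up), v₁ plunges 32°→105° and v₂ plunges 25°→185°.
The plane normal is n = v₁ × v₂ ∝ (0.386, -0.388, 0.757).
tan δ = √(n_x²+n_y²)/n_z = 0.547/0.757, so δ = 35.9°.
Dip direction = atan2(0.386, -0.388) = 135° (azimuth of n's horizontal projection).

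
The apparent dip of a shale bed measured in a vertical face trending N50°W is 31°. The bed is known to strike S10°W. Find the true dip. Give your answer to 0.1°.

34.8°

The section is 60° from the strike.
tan(true dip) = tan 31° / sin 60° = 0.6938
δ = arctan(0.6938) = 34.75°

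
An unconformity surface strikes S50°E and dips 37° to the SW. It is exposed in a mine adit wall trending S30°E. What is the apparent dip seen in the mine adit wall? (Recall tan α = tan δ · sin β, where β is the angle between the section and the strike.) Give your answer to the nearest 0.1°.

14.5°

The section lies 20° from the strike.
tan α = tan 37° × sin 20° = 0.7536 × 0.3420 = 0.2577
apparent dip = arctan 0.2577 = 14.45°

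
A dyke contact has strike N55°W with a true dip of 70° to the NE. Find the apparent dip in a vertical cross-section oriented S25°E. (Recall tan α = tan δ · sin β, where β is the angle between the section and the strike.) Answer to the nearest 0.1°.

53.9°

Angle between strike (N55°W) and section (S25°E): β = 30°.
tan α = tan 70° × sin 30° = 2.7475 × 0.5000 = 1.3737
apparent dip = arctan 1.3737 = 53.95°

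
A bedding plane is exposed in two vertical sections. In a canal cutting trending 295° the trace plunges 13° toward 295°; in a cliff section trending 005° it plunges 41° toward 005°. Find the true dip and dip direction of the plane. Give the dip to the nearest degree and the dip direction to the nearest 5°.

true dip 41°, dip direction 010°

The two traces are lines in the plane: v₁ = (sin 295°·cos 13°, cos 295°·cos 13°, −sin 13°), v₂ = (sin 5°·cos 41°, cos 5°·cos 41°, −sin 41°).
n = v₁ × v₂ = (0.101, 0.594, 0.691) (taken with n_z > 0).
Dip δ = arctan(|n_h|/n_z) = arctan(0.603/0.691) = 41.1°.
The horizontal component of n points toward azimuth atan2(n_x, n_y) = 10°, the dip direction.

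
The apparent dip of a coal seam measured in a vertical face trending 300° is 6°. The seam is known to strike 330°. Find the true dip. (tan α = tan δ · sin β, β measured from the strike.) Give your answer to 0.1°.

11.9°

β = acute angle between strike 330° and section 300° = 30°.
tan δ = tan α / sin β = tan 6° / sin 30° = 0.1051 / 0.5000 = 0.2102
true dip = arctan 0.2102 = 11.87°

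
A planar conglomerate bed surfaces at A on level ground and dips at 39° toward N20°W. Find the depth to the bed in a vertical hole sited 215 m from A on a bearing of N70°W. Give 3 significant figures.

The hole lies 50° from the dip direction, so the down-dip offset is 215 × cos 50° = 138.20 m.
Depth = down-dip offset × tan(dip) = 138.20 × tan 39° = 138.20 × 0.8098
Depth = 111.91 m

112 m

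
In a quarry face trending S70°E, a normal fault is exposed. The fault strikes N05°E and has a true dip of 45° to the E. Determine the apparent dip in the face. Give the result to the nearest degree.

44°

The strike is N05°E and the section trends S70°E; the acute angle between them is β = 75°.
tan α = tan 45° × sin 75° = 1.0000 × 0.9659 = 0.9659
α = arctan(0.9659) = 44.01°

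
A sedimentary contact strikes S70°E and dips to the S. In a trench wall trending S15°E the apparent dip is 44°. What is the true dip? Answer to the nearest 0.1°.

The section is 55° from the strike.
tan δ = tan α / sin β = tan 44° / sin 55° = 0.9657 / 0.8192 = 1.1789
δ = arctan(1.1789) = 49.69°

49.7°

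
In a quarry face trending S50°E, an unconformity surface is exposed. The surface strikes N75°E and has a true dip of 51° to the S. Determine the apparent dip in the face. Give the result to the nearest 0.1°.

The strike is N75°E and the section trends S50°E; the acute angle between them is β = 55°.
tan α = tan 51° × sin 55° = 1.2349 × 0.8192 = 1.0116
apparent dip = arctan 1.0116 = 45.33°

45.3°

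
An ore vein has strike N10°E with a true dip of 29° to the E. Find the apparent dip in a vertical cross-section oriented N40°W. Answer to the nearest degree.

The strike is N10°E and the section trends N40°W; the acute angle between them is β = 50°.
tan α = tan 29° × sin 50° = 0.5543 × 0.7660 = 0.4246
α = arctan(0.4246) = 23.01°

23°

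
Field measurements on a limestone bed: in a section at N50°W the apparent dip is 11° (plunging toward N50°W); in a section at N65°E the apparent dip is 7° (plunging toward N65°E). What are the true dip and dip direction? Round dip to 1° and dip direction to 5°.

Represent each trace as a vector plunging at its apparent dip toward its trend (east-north-up frame): v₁ = (-0.752, 0.631, -0.191), v₂ = (0.900, 0.419, -0.122).
n = v₁ × v₂ = (-0.003, 0.263, 0.883) (taken with n_z > 0).
True dip = arccos(n_z / |n|) = arccos(0.9583) = 16.6°.
Dip direction = atan2(-0.003, 0.263) = 359° (azimuth of n's horizontal projection).

true dip 17°, dip direction 000°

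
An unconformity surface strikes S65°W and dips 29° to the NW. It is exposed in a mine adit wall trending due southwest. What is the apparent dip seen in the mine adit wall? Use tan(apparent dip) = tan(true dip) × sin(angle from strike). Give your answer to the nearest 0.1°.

Angle between strike (S65°W) and section (due southwest): β = 20°.
tan α = tan 29° × sin 20° = 0.5543 × 0.3420 = 0.1896
α = arctan(0.1896) = 10.74°

10.7°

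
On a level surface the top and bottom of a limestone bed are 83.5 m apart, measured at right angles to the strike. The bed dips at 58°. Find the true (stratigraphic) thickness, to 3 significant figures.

True thickness t = w · sin(dip) = 83.5 × sin 58°
t = 83.5 × 0.8480 = 70.812 m

70.8 m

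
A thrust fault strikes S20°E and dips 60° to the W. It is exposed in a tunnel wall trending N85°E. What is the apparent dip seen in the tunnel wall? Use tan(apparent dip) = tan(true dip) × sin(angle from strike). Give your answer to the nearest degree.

59°

Angle between strike (S20°E) and section (N85°E): β = 75°.
tan α = tan 60° × sin 75° = 1.7321 × 0.9659 = 1.6730
α = arctan(1.6730) = 59.13°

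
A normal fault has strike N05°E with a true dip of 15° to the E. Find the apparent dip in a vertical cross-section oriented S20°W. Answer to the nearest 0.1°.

The section lies 15° from the strike.
tan α = tan 15° × sin 15° = 0.2679 × 0.2588 = 0.0694
apparent dip = arctan 0.0694 = 3.97°

4.0°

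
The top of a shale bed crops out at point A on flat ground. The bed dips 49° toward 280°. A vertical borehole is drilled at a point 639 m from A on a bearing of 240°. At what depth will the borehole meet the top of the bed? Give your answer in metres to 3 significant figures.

The hole lies 40° from the dip direction, so the down-dip offset is 639 × cos 40° = 489.50 m.
Depth = down-dip offset × tan(dip) = 489.50 × tan 49° = 489.50 × 1.1504
Depth = 563.11 m

563 m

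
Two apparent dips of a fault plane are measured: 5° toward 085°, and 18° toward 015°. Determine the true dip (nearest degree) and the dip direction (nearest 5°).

true dip 18°, dip direction 010°

The two traces are lines in the plane: v₁ = (sin 85°·cos 5°, cos 85°·cos 5°, −sin 5°), v₂ = (sin 15°·cos 18°, cos 15°·cos 18°, −sin 18°).
The plane normal is n = v₁ × v₂ ∝ (0.053, 0.285, 0.890).
Dip δ = arctan(|n_h|/n_z) = arctan(0.290/0.890) = 18.1°.
Dip direction = atan2(0.053, 0.285) = 11° (azimuth of n's horizontal projection).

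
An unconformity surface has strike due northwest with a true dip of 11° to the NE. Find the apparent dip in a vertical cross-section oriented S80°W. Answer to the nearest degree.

The section lies 55° from the strike.
tan(apparent dip) = tan 11° · sin 55° = 0.1592
apparent dip = arctan 0.1592 = 9.05°

9°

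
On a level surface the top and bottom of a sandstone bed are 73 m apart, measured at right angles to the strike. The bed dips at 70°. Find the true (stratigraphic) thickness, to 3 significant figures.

68.6 m

True thickness t = w · sin(dip) = 73 × sin 70°
t = 73 × 0.9397 = 68.598 m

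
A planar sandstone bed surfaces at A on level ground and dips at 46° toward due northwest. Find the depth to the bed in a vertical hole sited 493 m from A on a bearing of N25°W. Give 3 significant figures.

480 m

The hole lies 20° from the dip direction, so the down-dip offset is 493 × cos 20° = 463.27 m.
Depth = down-dip offset × tan(dip) = 463.27 × tan 46° = 463.27 × 1.0355
Depth = 479.73 m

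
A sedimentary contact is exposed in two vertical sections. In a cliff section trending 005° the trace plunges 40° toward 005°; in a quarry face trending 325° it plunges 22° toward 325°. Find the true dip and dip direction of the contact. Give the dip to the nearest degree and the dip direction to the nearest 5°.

The two traces are lines in the plane: v₁ = (sin 5°·cos 40°, cos 5°·cos 40°, −sin 40°), v₂ = (sin 325°·cos 22°, cos 325°·cos 22°, −sin 22°).
The plane normal is n = v₁ × v₂ ∝ (0.202, 0.367, 0.457).
tan δ = √(n_x²+n_y²)/n_z = 0.419/0.457, so δ = 42.5°.
The horizontal component of n points toward azimuth atan2(n_x, n_y) = 29°, the dip direction.

true dip 43°, dip direction 030°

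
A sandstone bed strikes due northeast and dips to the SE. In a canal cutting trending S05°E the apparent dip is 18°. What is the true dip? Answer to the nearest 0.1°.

23.0°

The section is 50° from the strike.
tan(true dip) = tan 18° / sin 50° = 0.4242
true dip = arctan 0.4242 = 22.98°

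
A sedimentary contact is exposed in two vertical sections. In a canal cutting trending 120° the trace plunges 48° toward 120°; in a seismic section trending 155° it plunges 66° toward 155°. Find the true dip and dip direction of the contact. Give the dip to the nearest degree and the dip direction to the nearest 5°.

true dip 69°, dip direction 185°

Each apparent-dip line lies in the plane. As unit vectors (x east, y north, z up), v₁ plunges 48°→120° and v₂ plunges 66°→155°.
Cross product v₁ × v₂ gives the pole to the plane: n ∝ (-0.032, -0.402, 0.156).
tan δ = √(n_x²+n_y²)/n_z = 0.403/0.156, so δ = 68.8°.
Dip direction = azimuth of (n_x, n_y) = atan2(-0.032, -0.402) = 185°.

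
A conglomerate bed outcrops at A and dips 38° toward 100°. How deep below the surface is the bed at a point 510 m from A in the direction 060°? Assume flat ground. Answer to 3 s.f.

The hole lies 40° from the dip direction, so the down-dip offset is 510 × cos 40° = 390.68 m.
Depth = down-dip offset × tan(dip) = 390.68 × tan 38° = 390.68 × 0.7813
Depth = 305.23 m

305 m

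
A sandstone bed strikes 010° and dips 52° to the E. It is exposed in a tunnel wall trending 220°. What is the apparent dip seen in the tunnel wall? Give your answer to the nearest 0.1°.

The strike is 010° and the section trends 220°; the acute angle between them is β = 30°.
tan α = tan 52° × sin 30° = 1.2799 × 0.5000 = 0.6400
apparent dip = arctan 0.6400 = 32.62°

32.6°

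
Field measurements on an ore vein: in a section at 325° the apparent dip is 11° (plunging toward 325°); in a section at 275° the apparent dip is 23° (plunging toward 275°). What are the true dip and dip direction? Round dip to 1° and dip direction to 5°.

The two traces are lines in the plane: v₁ = (sin 325°·cos 11°, cos 325°·cos 11°, −sin 11°), v₂ = (sin 275°·cos 23°, cos 275°·cos 23°, −sin 23°).
The plane normal is n = v₁ × v₂ ∝ (-0.299, -0.045, 0.692).
tan δ = √(n_x²+n_y²)/n_z = 0.302/0.692, so δ = 23.6°.
Dip direction = atan2(-0.299, -0.045) = 261° (azimuth of n's horizontal projection).

true dip 24°, dip direction 260°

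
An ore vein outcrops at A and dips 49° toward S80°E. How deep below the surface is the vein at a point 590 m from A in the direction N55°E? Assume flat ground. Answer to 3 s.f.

480 m

The hole lies 45° from the dip direction, so the down-dip offset is 590 × cos 45° = 417.19 m.
Depth = down-dip offset × tan(dip) = 417.19 × tan 49° = 417.19 × 1.1504
Depth = 479.93 m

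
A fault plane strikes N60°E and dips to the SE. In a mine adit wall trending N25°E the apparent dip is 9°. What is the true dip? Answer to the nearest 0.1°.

15.4°

The section is 35° from the strike.
tan(true dip) = tan 9° / sin 35° = 0.2761
δ = arctan(0.2761) = 15.44°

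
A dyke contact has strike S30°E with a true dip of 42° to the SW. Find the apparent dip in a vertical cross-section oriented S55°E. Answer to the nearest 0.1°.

The strike is S30°E and the section trends S55°E; the acute angle between them is β = 25°.
tan α = tan 42° × sin 25° = 0.9004 × 0.4226 = 0.3805
α = arctan(0.3805) = 20.83°

20.8°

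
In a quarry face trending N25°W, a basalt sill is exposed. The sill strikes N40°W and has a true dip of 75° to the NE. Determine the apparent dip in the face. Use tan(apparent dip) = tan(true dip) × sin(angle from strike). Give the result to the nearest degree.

Angle between strike (N40°W) and section (N25°W): β = 15°.
tan α = tan 75° × sin 15° = 3.7321 × 0.2588 = 0.9659
apparent dip = arctan 0.9659 = 44.01°

44°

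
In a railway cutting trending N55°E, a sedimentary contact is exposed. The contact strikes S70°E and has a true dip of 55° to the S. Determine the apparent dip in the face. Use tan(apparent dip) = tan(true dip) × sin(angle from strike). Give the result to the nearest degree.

49°

The section lies 55° from the strike.
tan(apparent dip) = tan 55° · sin 55° = 1.1699
α = arctan(1.1699) = 49.48°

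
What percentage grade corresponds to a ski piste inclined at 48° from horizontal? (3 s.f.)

grade % = 100 × tan 48° = 100 × 1.1106

111%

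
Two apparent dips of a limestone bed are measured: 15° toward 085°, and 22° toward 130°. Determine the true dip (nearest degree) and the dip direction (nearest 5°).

Represent each trace as a vector plunging at its apparent dip toward its trend (east-north-up frame): v₁ = (0.962, 0.084, -0.259), v₂ = (0.710, -0.596, -0.375).
n = v₁ × v₂ = (0.186, -0.177, 0.633) (taken with n_z > 0).
tan δ = √(n_x²+n_y²)/n_z = 0.256/0.633, so δ = 22.0°.
The horizontal component of n points toward azimuth atan2(n_x, n_y) = 134°, the dip direction.

true dip 22°, dip direction 135°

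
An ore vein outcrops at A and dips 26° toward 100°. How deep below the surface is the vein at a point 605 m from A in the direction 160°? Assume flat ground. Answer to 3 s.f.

148 m

The hole lies 60° from the dip direction, so the down-dip offset is 605 × cos 60° = 302.50 m.
Depth = down-dip offset × tan(dip) = 302.50 × tan 26° = 302.50 × 0.4877
Depth = 147.54 m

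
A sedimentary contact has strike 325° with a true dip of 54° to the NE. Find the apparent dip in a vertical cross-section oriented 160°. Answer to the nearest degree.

20°

The section lies 15° from the strike.
tan α = tan 54° × sin 15° = 1.3764 × 0.2588 = 0.3562
α = arctan(0.3562) = 19.61°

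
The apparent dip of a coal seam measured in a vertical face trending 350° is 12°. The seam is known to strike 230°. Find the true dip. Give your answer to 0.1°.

13.8°

β = acute angle between strike 230° and section 350° = 60°.
tan(true dip) = tan 12° / sin 60° = 0.2454
true dip = arctan 0.2454 = 13.79°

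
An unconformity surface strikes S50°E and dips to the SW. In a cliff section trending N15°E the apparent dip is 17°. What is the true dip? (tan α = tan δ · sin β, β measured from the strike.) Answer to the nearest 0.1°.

18.6°

The section is 65° from the strike.
tan δ = tan α / sin β = tan 17° / sin 65° = 0.3057 / 0.9063 = 0.3373
δ = arctan(0.3373) = 18.64°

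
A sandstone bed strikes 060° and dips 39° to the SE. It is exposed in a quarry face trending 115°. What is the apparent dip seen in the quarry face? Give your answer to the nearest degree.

Angle between strike (060°) and section (115°): β = 55°.
tan α = tan 39° × sin 55° = 0.8098 × 0.8192 = 0.6633
α = arctan(0.6633) = 33.56°

34°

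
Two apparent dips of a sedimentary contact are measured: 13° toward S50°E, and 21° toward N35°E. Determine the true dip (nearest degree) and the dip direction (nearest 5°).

The two traces are lines in the plane: v₁ = (sin 130°·cos 13°, cos 130°·cos 13°, −sin 13°), v₂ = (sin 35°·cos 21°, cos 35°·cos 21°, −sin 21°).
n = v₁ × v₂ = (0.396, 0.147, 0.906) (taken with n_z > 0).
tan δ = √(n_x²+n_y²)/n_z = 0.423/0.906, so δ = 25.0°.
The horizontal component of n points toward azimuth atan2(n_x, n_y) = 70°, the dip direction.

true dip 25°, dip direction 070°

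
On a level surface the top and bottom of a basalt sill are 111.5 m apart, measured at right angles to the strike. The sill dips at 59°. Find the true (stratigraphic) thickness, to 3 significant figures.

95.6 m

True thickness t = w · sin(dip) = 111.5 × sin 59°
t = 111.5 × 0.8572 = 95.574 m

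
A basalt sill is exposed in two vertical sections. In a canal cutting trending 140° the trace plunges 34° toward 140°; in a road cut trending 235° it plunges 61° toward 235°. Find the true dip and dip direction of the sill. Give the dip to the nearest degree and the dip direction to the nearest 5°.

Represent each trace as a vector plunging at its apparent dip toward its trend (east-north-up frame): v₁ = (0.533, -0.635, -0.559), v₂ = (-0.397, -0.278, -0.875).
Cross product v₁ × v₂ gives the pole to the plane: n ∝ (-0.400, -0.688, 0.400).
Dip δ = arctan(|n_h|/n_z) = arctan(0.796/0.400) = 63.3°.
The horizontal component of n points toward azimuth atan2(n_x, n_y) = 210°, the dip direction.

true dip 63°, dip direction 210°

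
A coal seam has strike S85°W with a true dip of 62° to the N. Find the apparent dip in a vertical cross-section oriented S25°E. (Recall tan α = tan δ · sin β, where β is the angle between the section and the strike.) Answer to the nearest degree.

Angle between strike (S85°W) and section (S25°E): β = 70°.
tan α = tan 62° × sin 70° = 1.8807 × 0.9397 = 1.7673
α = arctan(1.7673) = 60.50°

60°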